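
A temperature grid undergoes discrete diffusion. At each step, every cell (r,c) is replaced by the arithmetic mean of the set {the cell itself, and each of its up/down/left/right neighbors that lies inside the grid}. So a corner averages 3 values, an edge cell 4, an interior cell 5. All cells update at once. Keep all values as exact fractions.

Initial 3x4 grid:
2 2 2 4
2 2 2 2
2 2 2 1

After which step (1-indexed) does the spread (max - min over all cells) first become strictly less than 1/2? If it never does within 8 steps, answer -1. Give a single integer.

Step 1: max=8/3, min=5/3, spread=1
Step 2: max=89/36, min=89/48, spread=89/144
Step 3: max=995/432, min=2801/1440, spread=1547/4320
  -> spread < 1/2 first at step 3
Step 4: max=57907/25920, min=569/288, spread=6697/25920
Step 5: max=3391049/1555200, min=28633/14400, spread=59737/311040
Step 6: max=200664211/93312000, min=2591123/1296000, spread=2820671/18662400
Step 7: max=11913489089/5598720000, min=78230581/38880000, spread=25931417/223948800
Step 8: max=709851782851/335923200000, min=262061003/129600000, spread=1223586523/13436928000

Answer: 3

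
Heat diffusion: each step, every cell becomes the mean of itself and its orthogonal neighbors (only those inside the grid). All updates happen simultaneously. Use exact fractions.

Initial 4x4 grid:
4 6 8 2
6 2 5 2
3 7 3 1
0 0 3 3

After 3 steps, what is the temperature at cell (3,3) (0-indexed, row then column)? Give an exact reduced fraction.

Answer: 2779/1080

Derivation:
Step 1: cell (3,3) = 7/3
Step 2: cell (3,3) = 41/18
Step 3: cell (3,3) = 2779/1080
Full grid after step 3:
  2603/540 33557/7200 713/160 35/9
  29507/7200 3271/750 383/100 559/160
  329/96 643/200 9811/3000 20243/7200
  61/24 1333/480 18443/7200 2779/1080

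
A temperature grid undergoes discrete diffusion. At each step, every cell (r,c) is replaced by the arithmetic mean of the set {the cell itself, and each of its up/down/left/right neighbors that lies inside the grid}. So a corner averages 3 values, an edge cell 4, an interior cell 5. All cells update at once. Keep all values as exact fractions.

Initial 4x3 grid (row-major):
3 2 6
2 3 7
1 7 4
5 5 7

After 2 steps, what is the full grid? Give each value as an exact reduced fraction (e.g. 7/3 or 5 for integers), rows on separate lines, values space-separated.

After step 1:
  7/3 7/2 5
  9/4 21/5 5
  15/4 4 25/4
  11/3 6 16/3
After step 2:
  97/36 451/120 9/2
  47/15 379/100 409/80
  41/12 121/25 247/48
  161/36 19/4 211/36

Answer: 97/36 451/120 9/2
47/15 379/100 409/80
41/12 121/25 247/48
161/36 19/4 211/36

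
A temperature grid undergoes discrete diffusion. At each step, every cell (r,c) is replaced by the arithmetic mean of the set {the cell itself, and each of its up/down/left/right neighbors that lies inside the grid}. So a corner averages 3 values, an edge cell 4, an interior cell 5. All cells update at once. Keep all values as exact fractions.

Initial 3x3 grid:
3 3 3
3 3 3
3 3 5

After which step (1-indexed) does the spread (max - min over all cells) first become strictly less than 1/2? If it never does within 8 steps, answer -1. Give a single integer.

Answer: 3

Derivation:
Step 1: max=11/3, min=3, spread=2/3
Step 2: max=32/9, min=3, spread=5/9
Step 3: max=365/108, min=3, spread=41/108
  -> spread < 1/2 first at step 3
Step 4: max=21571/6480, min=551/180, spread=347/1296
Step 5: max=1273337/388800, min=5557/1800, spread=2921/15552
Step 6: max=75812539/23328000, min=673483/216000, spread=24611/186624
Step 7: max=4517762033/1399680000, min=15236741/4860000, spread=207329/2239488
Step 8: max=269972352451/83980800000, min=816401599/259200000, spread=1746635/26873856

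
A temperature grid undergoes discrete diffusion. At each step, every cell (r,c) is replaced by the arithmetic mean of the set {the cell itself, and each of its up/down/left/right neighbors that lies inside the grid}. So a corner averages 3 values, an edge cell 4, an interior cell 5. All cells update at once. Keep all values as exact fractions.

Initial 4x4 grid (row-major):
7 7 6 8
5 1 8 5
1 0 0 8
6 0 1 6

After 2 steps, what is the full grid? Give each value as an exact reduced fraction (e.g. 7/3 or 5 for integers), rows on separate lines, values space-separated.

After step 1:
  19/3 21/4 29/4 19/3
  7/2 21/5 4 29/4
  3 2/5 17/5 19/4
  7/3 7/4 7/4 5
After step 2:
  181/36 691/120 137/24 125/18
  511/120 347/100 261/50 67/12
  277/120 51/20 143/50 51/10
  85/36 187/120 119/40 23/6

Answer: 181/36 691/120 137/24 125/18
511/120 347/100 261/50 67/12
277/120 51/20 143/50 51/10
85/36 187/120 119/40 23/6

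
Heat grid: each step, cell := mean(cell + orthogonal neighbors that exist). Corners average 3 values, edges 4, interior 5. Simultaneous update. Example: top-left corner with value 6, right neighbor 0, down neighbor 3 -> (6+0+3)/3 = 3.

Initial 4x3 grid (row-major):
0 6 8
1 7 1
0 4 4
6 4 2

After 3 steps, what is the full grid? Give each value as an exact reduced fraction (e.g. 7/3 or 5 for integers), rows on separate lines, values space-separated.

Answer: 901/270 58837/14400 799/180
23141/7200 22013/6000 10147/2400
22451/7200 10619/3000 26351/7200
7163/2160 12383/3600 7703/2160

Derivation:
After step 1:
  7/3 21/4 5
  2 19/5 5
  11/4 19/5 11/4
  10/3 4 10/3
After step 2:
  115/36 983/240 61/12
  653/240 397/100 331/80
  713/240 171/50 893/240
  121/36 217/60 121/36
After step 3:
  901/270 58837/14400 799/180
  23141/7200 22013/6000 10147/2400
  22451/7200 10619/3000 26351/7200
  7163/2160 12383/3600 7703/2160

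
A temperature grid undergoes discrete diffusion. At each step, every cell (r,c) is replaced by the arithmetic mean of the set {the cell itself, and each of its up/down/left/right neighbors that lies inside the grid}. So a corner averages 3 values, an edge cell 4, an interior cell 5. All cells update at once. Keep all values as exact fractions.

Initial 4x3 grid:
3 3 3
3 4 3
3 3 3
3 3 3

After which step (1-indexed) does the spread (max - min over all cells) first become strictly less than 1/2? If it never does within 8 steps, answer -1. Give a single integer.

Answer: 1

Derivation:
Step 1: max=13/4, min=3, spread=1/4
  -> spread < 1/2 first at step 1
Step 2: max=323/100, min=3, spread=23/100
Step 3: max=15211/4800, min=1213/400, spread=131/960
Step 4: max=136151/43200, min=21991/7200, spread=841/8640
Step 5: max=54382051/17280000, min=4413373/1440000, spread=56863/691200
Step 6: max=488094341/155520000, min=39869543/12960000, spread=386393/6220800
Step 7: max=195017723131/62208000000, min=15972358813/5184000000, spread=26795339/497664000
Step 8: max=11681255714129/3732480000000, min=960206149667/311040000000, spread=254051069/5971968000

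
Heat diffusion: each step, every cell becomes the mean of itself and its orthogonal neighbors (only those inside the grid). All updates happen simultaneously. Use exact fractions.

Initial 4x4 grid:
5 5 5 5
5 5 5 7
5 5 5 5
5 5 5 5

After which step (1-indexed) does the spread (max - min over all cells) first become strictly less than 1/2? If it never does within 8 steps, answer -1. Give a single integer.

Answer: 3

Derivation:
Step 1: max=17/3, min=5, spread=2/3
Step 2: max=331/60, min=5, spread=31/60
Step 3: max=2911/540, min=5, spread=211/540
  -> spread < 1/2 first at step 3
Step 4: max=286843/54000, min=5, spread=16843/54000
Step 5: max=2568643/486000, min=22579/4500, spread=130111/486000
Step 6: max=76542367/14580000, min=1357159/270000, spread=3255781/14580000
Step 7: max=2287353691/437400000, min=1361107/270000, spread=82360351/437400000
Step 8: max=68361316891/13122000000, min=245506441/48600000, spread=2074577821/13122000000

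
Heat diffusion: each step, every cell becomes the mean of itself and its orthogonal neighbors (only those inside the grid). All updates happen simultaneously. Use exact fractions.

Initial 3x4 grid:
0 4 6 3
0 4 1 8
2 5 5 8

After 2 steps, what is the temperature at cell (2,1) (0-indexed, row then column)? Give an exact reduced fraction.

Step 1: cell (2,1) = 4
Step 2: cell (2,1) = 833/240
Full grid after step 2:
  19/9 167/60 131/30 85/18
  239/120 83/25 417/100 337/60
  47/18 833/240 411/80 67/12

Answer: 833/240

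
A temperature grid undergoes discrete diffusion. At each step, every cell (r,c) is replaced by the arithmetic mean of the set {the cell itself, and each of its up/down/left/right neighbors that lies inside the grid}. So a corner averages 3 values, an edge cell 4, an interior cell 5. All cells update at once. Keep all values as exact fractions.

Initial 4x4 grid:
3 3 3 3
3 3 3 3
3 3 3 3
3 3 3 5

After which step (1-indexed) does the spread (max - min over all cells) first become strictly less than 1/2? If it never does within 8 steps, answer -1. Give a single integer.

Step 1: max=11/3, min=3, spread=2/3
Step 2: max=32/9, min=3, spread=5/9
Step 3: max=365/108, min=3, spread=41/108
  -> spread < 1/2 first at step 3
Step 4: max=10763/3240, min=3, spread=1043/3240
Step 5: max=317153/97200, min=3, spread=25553/97200
Step 6: max=9419459/2916000, min=27079/9000, spread=645863/2916000
Step 7: max=280081691/87480000, min=180971/60000, spread=16225973/87480000
Step 8: max=8350677983/2624400000, min=81701/27000, spread=409340783/2624400000

Answer: 3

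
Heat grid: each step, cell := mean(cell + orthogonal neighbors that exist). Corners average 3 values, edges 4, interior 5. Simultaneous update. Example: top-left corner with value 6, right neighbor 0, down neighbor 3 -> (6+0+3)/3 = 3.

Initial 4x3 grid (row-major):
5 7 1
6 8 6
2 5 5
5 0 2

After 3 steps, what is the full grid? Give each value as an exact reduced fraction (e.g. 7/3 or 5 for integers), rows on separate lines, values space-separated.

After step 1:
  6 21/4 14/3
  21/4 32/5 5
  9/2 4 9/2
  7/3 3 7/3
After step 2:
  11/2 1339/240 179/36
  443/80 259/50 617/120
  193/48 112/25 95/24
  59/18 35/12 59/18
After step 3:
  997/180 76433/14400 11299/2160
  12143/2400 15551/3000 17327/3600
  31169/7200 24667/6000 3793/900
  1471/432 12557/3600 731/216

Answer: 997/180 76433/14400 11299/2160
12143/2400 15551/3000 17327/3600
31169/7200 24667/6000 3793/900
1471/432 12557/3600 731/216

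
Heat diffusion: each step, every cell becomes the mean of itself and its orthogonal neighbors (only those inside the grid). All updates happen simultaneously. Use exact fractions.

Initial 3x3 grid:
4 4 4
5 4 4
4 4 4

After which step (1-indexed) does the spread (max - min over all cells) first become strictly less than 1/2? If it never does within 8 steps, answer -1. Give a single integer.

Answer: 1

Derivation:
Step 1: max=13/3, min=4, spread=1/3
  -> spread < 1/2 first at step 1
Step 2: max=1027/240, min=4, spread=67/240
Step 3: max=9077/2160, min=807/200, spread=1807/10800
Step 4: max=3613963/864000, min=21961/5400, spread=33401/288000
Step 5: max=32333933/7776000, min=2203391/540000, spread=3025513/38880000
Step 6: max=12906526867/3110400000, min=117955949/28800000, spread=53531/995328
Step 7: max=772528925849/186624000000, min=31895116051/7776000000, spread=450953/11943936
Step 8: max=46298663560603/11197440000000, min=3833488610519/933120000000, spread=3799043/143327232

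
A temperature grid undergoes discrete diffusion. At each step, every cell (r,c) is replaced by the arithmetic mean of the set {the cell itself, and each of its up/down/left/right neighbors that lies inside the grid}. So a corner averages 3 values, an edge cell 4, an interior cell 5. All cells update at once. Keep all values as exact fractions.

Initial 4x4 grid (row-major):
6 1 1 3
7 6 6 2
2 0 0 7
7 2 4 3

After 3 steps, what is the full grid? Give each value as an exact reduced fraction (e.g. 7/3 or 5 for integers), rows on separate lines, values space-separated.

Answer: 913/216 5243/1440 2631/800 433/144
5843/1440 11171/3000 6299/2000 1363/400
27319/7200 19357/6000 2531/750 11747/3600
1463/432 11837/3600 10997/3600 953/270

Derivation:
After step 1:
  14/3 7/2 11/4 2
  21/4 4 3 9/2
  4 2 17/5 3
  11/3 13/4 9/4 14/3
After step 2:
  161/36 179/48 45/16 37/12
  215/48 71/20 353/100 25/8
  179/48 333/100 273/100 467/120
  131/36 67/24 407/120 119/36
After step 3:
  913/216 5243/1440 2631/800 433/144
  5843/1440 11171/3000 6299/2000 1363/400
  27319/7200 19357/6000 2531/750 11747/3600
  1463/432 11837/3600 10997/3600 953/270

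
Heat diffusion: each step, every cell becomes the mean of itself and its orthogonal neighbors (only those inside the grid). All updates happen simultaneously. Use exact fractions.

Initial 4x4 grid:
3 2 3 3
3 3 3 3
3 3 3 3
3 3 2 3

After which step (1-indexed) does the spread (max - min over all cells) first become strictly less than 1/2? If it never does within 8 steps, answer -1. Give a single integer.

Step 1: max=3, min=8/3, spread=1/3
  -> spread < 1/2 first at step 1
Step 2: max=3, min=329/120, spread=31/120
Step 3: max=211/72, min=3029/1080, spread=17/135
Step 4: max=13109/4500, min=61237/21600, spread=8431/108000
Step 5: max=938867/324000, min=110753/38880, spread=1493/30375
Step 6: max=467741/162000, min=83451047/29160000, spread=742333/29160000
Step 7: max=168216199/58320000, min=2506052969/874800000, spread=134297/6834375
Step 8: max=25195665101/8748000000, min=75303944039/26244000000, spread=1105669/102515625

Answer: 1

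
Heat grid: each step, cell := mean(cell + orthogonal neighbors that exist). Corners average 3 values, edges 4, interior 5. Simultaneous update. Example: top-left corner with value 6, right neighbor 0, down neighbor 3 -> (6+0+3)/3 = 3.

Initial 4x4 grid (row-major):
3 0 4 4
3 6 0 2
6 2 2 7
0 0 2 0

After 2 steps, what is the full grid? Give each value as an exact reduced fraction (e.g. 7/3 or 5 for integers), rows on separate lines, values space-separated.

After step 1:
  2 13/4 2 10/3
  9/2 11/5 14/5 13/4
  11/4 16/5 13/5 11/4
  2 1 1 3
After step 2:
  13/4 189/80 683/240 103/36
  229/80 319/100 257/100 91/30
  249/80 47/20 247/100 29/10
  23/12 9/5 19/10 9/4

Answer: 13/4 189/80 683/240 103/36
229/80 319/100 257/100 91/30
249/80 47/20 247/100 29/10
23/12 9/5 19/10 9/4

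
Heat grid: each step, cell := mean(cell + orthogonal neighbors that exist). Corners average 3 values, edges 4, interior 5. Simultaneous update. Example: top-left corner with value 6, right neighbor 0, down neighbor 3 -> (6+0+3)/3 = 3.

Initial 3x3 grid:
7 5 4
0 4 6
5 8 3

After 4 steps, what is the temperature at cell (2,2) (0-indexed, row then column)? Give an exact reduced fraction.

Answer: 623447/129600

Derivation:
Step 1: cell (2,2) = 17/3
Step 2: cell (2,2) = 179/36
Step 3: cell (2,2) = 10621/2160
Step 4: cell (2,2) = 623447/129600
Full grid after step 4:
  4013/900 330977/72000 203449/43200
  242639/54000 185057/40000 4129099/864000
  147343/32400 169301/36000 623447/129600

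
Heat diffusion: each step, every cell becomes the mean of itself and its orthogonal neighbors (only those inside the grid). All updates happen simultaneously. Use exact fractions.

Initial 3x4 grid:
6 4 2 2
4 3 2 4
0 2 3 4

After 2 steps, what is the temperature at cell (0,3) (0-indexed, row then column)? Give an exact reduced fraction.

Answer: 49/18

Derivation:
Step 1: cell (0,3) = 8/3
Step 2: cell (0,3) = 49/18
Full grid after step 2:
  35/9 167/48 703/240 49/18
  155/48 74/25 281/100 91/30
  29/12 39/16 673/240 113/36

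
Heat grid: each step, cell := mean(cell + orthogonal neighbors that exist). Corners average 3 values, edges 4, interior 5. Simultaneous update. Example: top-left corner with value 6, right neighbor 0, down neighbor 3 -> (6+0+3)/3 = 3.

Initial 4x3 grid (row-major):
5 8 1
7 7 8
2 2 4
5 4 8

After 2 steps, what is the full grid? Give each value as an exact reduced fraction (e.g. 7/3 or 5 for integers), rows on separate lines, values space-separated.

Answer: 103/18 1439/240 191/36
1339/240 257/50 677/120
1003/240 489/100 589/120
149/36 351/80 187/36

Derivation:
After step 1:
  20/3 21/4 17/3
  21/4 32/5 5
  4 19/5 11/2
  11/3 19/4 16/3
After step 2:
  103/18 1439/240 191/36
  1339/240 257/50 677/120
  1003/240 489/100 589/120
  149/36 351/80 187/36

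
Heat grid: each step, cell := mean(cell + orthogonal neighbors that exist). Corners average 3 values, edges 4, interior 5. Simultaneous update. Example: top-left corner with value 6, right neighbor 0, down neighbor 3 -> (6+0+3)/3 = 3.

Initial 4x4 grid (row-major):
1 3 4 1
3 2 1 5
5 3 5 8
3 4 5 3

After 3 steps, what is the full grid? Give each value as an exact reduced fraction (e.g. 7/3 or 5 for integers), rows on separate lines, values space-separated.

After step 1:
  7/3 5/2 9/4 10/3
  11/4 12/5 17/5 15/4
  7/2 19/5 22/5 21/4
  4 15/4 17/4 16/3
After step 2:
  91/36 569/240 689/240 28/9
  659/240 297/100 81/25 59/15
  281/80 357/100 211/50 281/60
  15/4 79/20 133/30 89/18
After step 3:
  344/135 19331/7200 20867/7200 7139/2160
  21161/7200 4469/1500 20681/6000 13471/3600
  8147/2400 7289/2000 1511/375 16003/3600
  299/80 4711/1200 15793/3600 2531/540

Answer: 344/135 19331/7200 20867/7200 7139/2160
21161/7200 4469/1500 20681/6000 13471/3600
8147/2400 7289/2000 1511/375 16003/3600
299/80 4711/1200 15793/3600 2531/540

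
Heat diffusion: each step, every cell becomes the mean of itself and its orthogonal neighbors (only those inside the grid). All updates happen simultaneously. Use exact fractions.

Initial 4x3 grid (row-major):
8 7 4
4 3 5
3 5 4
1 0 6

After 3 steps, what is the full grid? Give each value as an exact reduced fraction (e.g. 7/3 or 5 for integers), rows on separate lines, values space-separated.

Answer: 11273/2160 36433/7200 5479/1080
31583/7200 27799/6000 16129/3600
25343/7200 21229/6000 1823/450
1183/432 719/225 185/54

Derivation:
After step 1:
  19/3 11/2 16/3
  9/2 24/5 4
  13/4 3 5
  4/3 3 10/3
After step 2:
  49/9 659/120 89/18
  1133/240 109/25 287/60
  145/48 381/100 23/6
  91/36 8/3 34/9
After step 3:
  11273/2160 36433/7200 5479/1080
  31583/7200 27799/6000 16129/3600
  25343/7200 21229/6000 1823/450
  1183/432 719/225 185/54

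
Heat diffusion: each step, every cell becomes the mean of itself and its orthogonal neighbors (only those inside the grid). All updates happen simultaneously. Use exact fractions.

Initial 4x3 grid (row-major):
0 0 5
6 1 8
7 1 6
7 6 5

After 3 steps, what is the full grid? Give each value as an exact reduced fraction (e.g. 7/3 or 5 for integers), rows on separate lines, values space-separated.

Answer: 2059/720 21929/7200 3871/1080
2841/800 22307/6000 14797/3600
33169/7200 13891/3000 1067/225
5681/1080 73783/14400 11107/2160

Derivation:
After step 1:
  2 3/2 13/3
  7/2 16/5 5
  21/4 21/5 5
  20/3 19/4 17/3
After step 2:
  7/3 331/120 65/18
  279/80 87/25 263/60
  1177/240 112/25 149/30
  50/9 1277/240 185/36
After step 3:
  2059/720 21929/7200 3871/1080
  2841/800 22307/6000 14797/3600
  33169/7200 13891/3000 1067/225
  5681/1080 73783/14400 11107/2160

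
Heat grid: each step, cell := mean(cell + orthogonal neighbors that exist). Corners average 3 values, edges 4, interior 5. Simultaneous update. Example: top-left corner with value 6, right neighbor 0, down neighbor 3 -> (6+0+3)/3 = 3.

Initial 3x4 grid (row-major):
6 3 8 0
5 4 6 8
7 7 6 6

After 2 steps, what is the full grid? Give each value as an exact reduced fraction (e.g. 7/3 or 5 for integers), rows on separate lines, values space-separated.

After step 1:
  14/3 21/4 17/4 16/3
  11/2 5 32/5 5
  19/3 6 25/4 20/3
After step 2:
  185/36 115/24 637/120 175/36
  43/8 563/100 269/50 117/20
  107/18 283/48 1519/240 215/36

Answer: 185/36 115/24 637/120 175/36
43/8 563/100 269/50 117/20
107/18 283/48 1519/240 215/36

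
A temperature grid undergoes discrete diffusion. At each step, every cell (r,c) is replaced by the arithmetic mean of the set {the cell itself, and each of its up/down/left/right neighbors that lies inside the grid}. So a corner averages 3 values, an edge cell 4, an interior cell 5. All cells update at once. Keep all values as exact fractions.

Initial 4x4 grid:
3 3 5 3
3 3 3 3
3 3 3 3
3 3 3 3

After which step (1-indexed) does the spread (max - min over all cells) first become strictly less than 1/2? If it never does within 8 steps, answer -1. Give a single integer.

Answer: 3

Derivation:
Step 1: max=11/3, min=3, spread=2/3
Step 2: max=211/60, min=3, spread=31/60
Step 3: max=1831/540, min=3, spread=211/540
  -> spread < 1/2 first at step 3
Step 4: max=178843/54000, min=3, spread=16843/54000
Step 5: max=1596643/486000, min=13579/4500, spread=130111/486000
Step 6: max=47382367/14580000, min=817159/270000, spread=3255781/14580000
Step 7: max=1412553691/437400000, min=821107/270000, spread=82360351/437400000
Step 8: max=42117316891/13122000000, min=148306441/48600000, spread=2074577821/13122000000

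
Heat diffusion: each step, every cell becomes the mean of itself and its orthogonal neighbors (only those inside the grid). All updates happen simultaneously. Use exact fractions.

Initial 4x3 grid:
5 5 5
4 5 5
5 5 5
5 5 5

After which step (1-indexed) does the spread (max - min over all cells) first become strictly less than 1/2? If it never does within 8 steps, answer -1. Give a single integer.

Answer: 1

Derivation:
Step 1: max=5, min=14/3, spread=1/3
  -> spread < 1/2 first at step 1
Step 2: max=5, min=569/120, spread=31/120
Step 3: max=5, min=5189/1080, spread=211/1080
Step 4: max=8953/1800, min=523103/108000, spread=14077/108000
Step 5: max=536317/108000, min=4719593/972000, spread=5363/48600
Step 6: max=297131/60000, min=142059191/29160000, spread=93859/1166400
Step 7: max=480663533/97200000, min=8537725519/1749600000, spread=4568723/69984000
Step 8: max=14398381111/2916000000, min=513099564371/104976000000, spread=8387449/167961600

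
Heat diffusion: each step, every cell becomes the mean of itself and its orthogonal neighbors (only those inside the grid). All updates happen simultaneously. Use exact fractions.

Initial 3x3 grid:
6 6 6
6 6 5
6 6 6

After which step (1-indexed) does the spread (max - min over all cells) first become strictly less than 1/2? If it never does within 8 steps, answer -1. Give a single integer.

Step 1: max=6, min=17/3, spread=1/3
  -> spread < 1/2 first at step 1
Step 2: max=6, min=1373/240, spread=67/240
Step 3: max=1193/200, min=12523/2160, spread=1807/10800
Step 4: max=32039/5400, min=5026037/864000, spread=33401/288000
Step 5: max=3196609/540000, min=45426067/7776000, spread=3025513/38880000
Step 6: max=170044051/28800000, min=18197473133/3110400000, spread=53531/995328
Step 7: max=45864883949/7776000000, min=1093711074151/186624000000, spread=450953/11943936
Step 8: max=5497711389481/933120000000, min=65675736439397/11197440000000, spread=3799043/143327232

Answer: 1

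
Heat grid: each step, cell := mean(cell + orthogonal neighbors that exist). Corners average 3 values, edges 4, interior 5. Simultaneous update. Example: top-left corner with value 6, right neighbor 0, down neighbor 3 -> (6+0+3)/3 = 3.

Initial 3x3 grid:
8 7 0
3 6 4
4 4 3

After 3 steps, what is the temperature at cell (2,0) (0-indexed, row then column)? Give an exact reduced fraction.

Answer: 4829/1080

Derivation:
Step 1: cell (2,0) = 11/3
Step 2: cell (2,0) = 79/18
Step 3: cell (2,0) = 4829/1080
Full grid after step 3:
  1843/360 68561/14400 4619/1080
  69761/14400 559/125 58261/14400
  4829/1080 60361/14400 4199/1080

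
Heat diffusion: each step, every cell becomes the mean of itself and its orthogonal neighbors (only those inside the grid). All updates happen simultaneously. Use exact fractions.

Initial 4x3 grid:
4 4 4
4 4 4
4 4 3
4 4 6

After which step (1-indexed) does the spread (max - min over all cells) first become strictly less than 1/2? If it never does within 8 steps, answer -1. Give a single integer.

Answer: 2

Derivation:
Step 1: max=9/2, min=15/4, spread=3/4
Step 2: max=157/36, min=391/100, spread=203/450
  -> spread < 1/2 first at step 2
Step 3: max=30233/7200, min=1187/300, spread=349/1440
Step 4: max=270203/64800, min=21409/5400, spread=2659/12960
Step 5: max=16036117/3888000, min=536839/135000, spread=2875769/19440000
Step 6: max=959194583/233280000, min=1435771/360000, spread=1152599/9331200
Step 7: max=57309949597/13996800000, min=3884321393/972000000, spread=6878607689/69984000000
Step 8: max=3431329429223/839808000000, min=91220957/22781250, spread=548480563/6718464000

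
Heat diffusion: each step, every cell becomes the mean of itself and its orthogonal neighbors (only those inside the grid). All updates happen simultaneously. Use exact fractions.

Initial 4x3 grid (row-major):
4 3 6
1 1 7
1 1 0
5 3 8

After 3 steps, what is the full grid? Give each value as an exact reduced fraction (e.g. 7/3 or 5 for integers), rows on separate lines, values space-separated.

After step 1:
  8/3 7/2 16/3
  7/4 13/5 7/2
  2 6/5 4
  3 17/4 11/3
After step 2:
  95/36 141/40 37/9
  541/240 251/100 463/120
  159/80 281/100 371/120
  37/12 727/240 143/36
After step 3:
  6061/2160 2557/800 2069/540
  16903/7200 5983/2000 6107/1800
  2027/800 8057/3000 12359/3600
  27/10 46421/14400 7267/2160

Answer: 6061/2160 2557/800 2069/540
16903/7200 5983/2000 6107/1800
2027/800 8057/3000 12359/3600
27/10 46421/14400 7267/2160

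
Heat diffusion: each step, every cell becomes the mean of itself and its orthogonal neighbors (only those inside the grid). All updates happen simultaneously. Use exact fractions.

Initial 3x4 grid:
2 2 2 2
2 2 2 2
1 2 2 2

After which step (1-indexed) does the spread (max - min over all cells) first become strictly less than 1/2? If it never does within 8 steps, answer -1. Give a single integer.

Answer: 1

Derivation:
Step 1: max=2, min=5/3, spread=1/3
  -> spread < 1/2 first at step 1
Step 2: max=2, min=31/18, spread=5/18
Step 3: max=2, min=391/216, spread=41/216
Step 4: max=2, min=47623/25920, spread=4217/25920
Step 5: max=14321/7200, min=2901251/1555200, spread=38417/311040
Step 6: max=285403/144000, min=175423789/93312000, spread=1903471/18662400
Step 7: max=8524241/4320000, min=10596450911/5598720000, spread=18038617/223948800
Step 8: max=764673241/388800000, min=638578217149/335923200000, spread=883978523/13436928000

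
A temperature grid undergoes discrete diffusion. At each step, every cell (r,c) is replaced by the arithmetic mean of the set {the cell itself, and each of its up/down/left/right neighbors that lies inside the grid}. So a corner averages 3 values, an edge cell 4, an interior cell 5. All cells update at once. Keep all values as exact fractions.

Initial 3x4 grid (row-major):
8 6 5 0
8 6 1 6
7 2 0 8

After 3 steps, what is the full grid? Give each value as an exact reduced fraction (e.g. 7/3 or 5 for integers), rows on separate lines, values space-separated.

Answer: 6643/1080 38627/7200 29587/7200 1037/270
9521/1600 2433/500 12223/3000 52759/14400
11491/2160 4169/900 13631/3600 8161/2160

Derivation:
After step 1:
  22/3 25/4 3 11/3
  29/4 23/5 18/5 15/4
  17/3 15/4 11/4 14/3
After step 2:
  125/18 1271/240 991/240 125/36
  497/80 509/100 177/50 941/240
  50/9 503/120 443/120 67/18
After step 3:
  6643/1080 38627/7200 29587/7200 1037/270
  9521/1600 2433/500 12223/3000 52759/14400
  11491/2160 4169/900 13631/3600 8161/2160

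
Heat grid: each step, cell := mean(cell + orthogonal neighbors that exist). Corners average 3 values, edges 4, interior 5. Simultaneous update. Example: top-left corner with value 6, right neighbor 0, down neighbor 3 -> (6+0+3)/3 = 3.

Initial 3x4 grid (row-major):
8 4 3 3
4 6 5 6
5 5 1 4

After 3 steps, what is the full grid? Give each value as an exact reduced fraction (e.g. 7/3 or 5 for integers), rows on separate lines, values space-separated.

After step 1:
  16/3 21/4 15/4 4
  23/4 24/5 21/5 9/2
  14/3 17/4 15/4 11/3
After step 2:
  49/9 287/60 43/10 49/12
  411/80 97/20 21/5 491/120
  44/9 131/30 119/30 143/36
After step 3:
  11063/2160 218/45 521/120 499/120
  4877/960 1867/400 2569/600 1177/288
  10363/2160 3253/720 2971/720 4331/1080

Answer: 11063/2160 218/45 521/120 499/120
4877/960 1867/400 2569/600 1177/288
10363/2160 3253/720 2971/720 4331/1080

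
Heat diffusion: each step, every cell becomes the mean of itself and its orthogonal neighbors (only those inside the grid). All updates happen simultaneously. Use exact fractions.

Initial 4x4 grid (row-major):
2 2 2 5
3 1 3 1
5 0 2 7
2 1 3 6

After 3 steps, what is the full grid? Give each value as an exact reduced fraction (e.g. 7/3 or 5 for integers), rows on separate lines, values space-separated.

After step 1:
  7/3 7/4 3 8/3
  11/4 9/5 9/5 4
  5/2 9/5 3 4
  8/3 3/2 3 16/3
After step 2:
  41/18 533/240 553/240 29/9
  563/240 99/50 68/25 187/60
  583/240 53/25 68/25 49/12
  20/9 269/120 77/24 37/9
After step 3:
  308/135 15809/7200 18841/7200 6223/2160
  16259/7200 854/375 15409/6000 2957/900
  16411/7200 13789/6000 8911/3000 3157/900
  4963/2160 8813/3600 11053/3600 821/216

Answer: 308/135 15809/7200 18841/7200 6223/2160
16259/7200 854/375 15409/6000 2957/900
16411/7200 13789/6000 8911/3000 3157/900
4963/2160 8813/3600 11053/3600 821/216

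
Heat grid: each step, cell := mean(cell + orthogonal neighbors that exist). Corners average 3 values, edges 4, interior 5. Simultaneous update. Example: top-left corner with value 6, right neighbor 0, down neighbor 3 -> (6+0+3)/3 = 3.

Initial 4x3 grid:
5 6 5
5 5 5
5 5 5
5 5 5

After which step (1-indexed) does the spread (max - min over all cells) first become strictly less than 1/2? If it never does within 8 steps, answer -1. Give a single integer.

Answer: 1

Derivation:
Step 1: max=16/3, min=5, spread=1/3
  -> spread < 1/2 first at step 1
Step 2: max=1267/240, min=5, spread=67/240
Step 3: max=11237/2160, min=5, spread=437/2160
Step 4: max=4477531/864000, min=5009/1000, spread=29951/172800
Step 5: max=40095821/7776000, min=16954/3375, spread=206761/1555200
Step 6: max=16008195571/3110400000, min=27165671/5400000, spread=14430763/124416000
Step 7: max=958227741689/186624000000, min=2177652727/432000000, spread=139854109/1492992000
Step 8: max=57409671890251/11197440000000, min=196251228977/38880000000, spread=7114543559/89579520000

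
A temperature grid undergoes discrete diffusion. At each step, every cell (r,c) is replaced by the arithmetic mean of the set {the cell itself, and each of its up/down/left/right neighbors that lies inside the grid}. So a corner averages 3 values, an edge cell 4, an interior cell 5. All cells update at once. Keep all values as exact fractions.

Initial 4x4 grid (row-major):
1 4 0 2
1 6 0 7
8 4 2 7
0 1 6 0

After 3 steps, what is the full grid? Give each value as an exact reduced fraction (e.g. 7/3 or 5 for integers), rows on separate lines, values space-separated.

Answer: 199/72 6709/2400 6461/2400 427/144
7789/2400 609/200 1277/400 1007/300
523/160 6761/2000 1292/375 653/180
773/240 191/60 599/180 488/135

Derivation:
After step 1:
  2 11/4 3/2 3
  4 3 3 4
  13/4 21/5 19/5 4
  3 11/4 9/4 13/3
After step 2:
  35/12 37/16 41/16 17/6
  49/16 339/100 153/50 7/2
  289/80 17/5 69/20 121/30
  3 61/20 197/60 127/36
After step 3:
  199/72 6709/2400 6461/2400 427/144
  7789/2400 609/200 1277/400 1007/300
  523/160 6761/2000 1292/375 653/180
  773/240 191/60 599/180 488/135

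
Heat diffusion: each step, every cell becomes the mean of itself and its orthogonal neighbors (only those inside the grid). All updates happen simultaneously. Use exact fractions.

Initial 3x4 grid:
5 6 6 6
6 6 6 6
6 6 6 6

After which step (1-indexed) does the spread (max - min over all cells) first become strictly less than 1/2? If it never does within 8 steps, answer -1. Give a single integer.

Answer: 1

Derivation:
Step 1: max=6, min=17/3, spread=1/3
  -> spread < 1/2 first at step 1
Step 2: max=6, min=103/18, spread=5/18
Step 3: max=6, min=1255/216, spread=41/216
Step 4: max=6, min=151303/25920, spread=4217/25920
Step 5: max=43121/7200, min=9122051/1555200, spread=38417/311040
Step 6: max=861403/144000, min=548671789/93312000, spread=1903471/18662400
Step 7: max=25804241/4320000, min=32991330911/5598720000, spread=18038617/223948800
Step 8: max=2319873241/388800000, min=1982271017149/335923200000, spread=883978523/13436928000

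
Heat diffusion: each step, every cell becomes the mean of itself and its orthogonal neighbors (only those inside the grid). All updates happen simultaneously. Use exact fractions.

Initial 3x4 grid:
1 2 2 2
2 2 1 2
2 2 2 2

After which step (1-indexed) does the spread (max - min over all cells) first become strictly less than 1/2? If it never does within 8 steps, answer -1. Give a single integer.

Answer: 1

Derivation:
Step 1: max=2, min=5/3, spread=1/3
  -> spread < 1/2 first at step 1
Step 2: max=23/12, min=31/18, spread=7/36
Step 3: max=4507/2400, min=3793/2160, spread=2633/21600
Step 4: max=133739/72000, min=192521/108000, spread=647/8640
Step 5: max=4797461/2592000, min=13937383/7776000, spread=455/7776
Step 6: max=286700899/155520000, min=841495397/466560000, spread=186073/4665600
Step 7: max=17180981441/9331200000, min=50626362823/27993600000, spread=1833163/55987200
Step 8: max=1028753390419/559872000000, min=3045856966757/1679616000000, spread=80806409/3359232000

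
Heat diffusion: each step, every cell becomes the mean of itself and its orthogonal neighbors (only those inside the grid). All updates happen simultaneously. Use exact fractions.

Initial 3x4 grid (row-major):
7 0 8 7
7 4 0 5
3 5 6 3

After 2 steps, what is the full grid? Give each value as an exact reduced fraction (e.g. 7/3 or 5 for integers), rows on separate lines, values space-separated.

Answer: 44/9 491/120 593/120 85/18
1087/240 223/50 94/25 1181/240
59/12 81/20 259/60 143/36

Derivation:
After step 1:
  14/3 19/4 15/4 20/3
  21/4 16/5 23/5 15/4
  5 9/2 7/2 14/3
After step 2:
  44/9 491/120 593/120 85/18
  1087/240 223/50 94/25 1181/240
  59/12 81/20 259/60 143/36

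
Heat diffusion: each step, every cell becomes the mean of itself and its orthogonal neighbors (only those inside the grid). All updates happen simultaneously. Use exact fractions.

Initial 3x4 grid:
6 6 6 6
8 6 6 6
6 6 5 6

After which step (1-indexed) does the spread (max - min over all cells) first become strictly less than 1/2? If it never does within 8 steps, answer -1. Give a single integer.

Step 1: max=20/3, min=17/3, spread=1
Step 2: max=787/120, min=689/120, spread=49/60
Step 3: max=6917/1080, min=6269/1080, spread=3/5
Step 4: max=2730763/432000, min=190511/32400, spread=571849/1296000
  -> spread < 1/2 first at step 4
Step 5: max=24411233/3888000, min=5737097/972000, spread=97523/259200
Step 6: max=1454334007/233280000, min=173279129/29160000, spread=302671/1036800
Step 7: max=86930757413/13996800000, min=10435556311/1749600000, spread=45950759/186624000
Step 8: max=5195339355967/839808000000, min=628611705449/104976000000, spread=443855233/2239488000

Answer: 4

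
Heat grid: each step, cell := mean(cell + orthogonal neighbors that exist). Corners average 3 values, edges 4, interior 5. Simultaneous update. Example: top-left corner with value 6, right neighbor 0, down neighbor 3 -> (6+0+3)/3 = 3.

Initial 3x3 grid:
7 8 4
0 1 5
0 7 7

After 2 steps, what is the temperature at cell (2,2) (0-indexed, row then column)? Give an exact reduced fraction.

Answer: 43/9

Derivation:
Step 1: cell (2,2) = 19/3
Step 2: cell (2,2) = 43/9
Full grid after step 2:
  4 149/30 179/36
  203/60 96/25 409/80
  97/36 997/240 43/9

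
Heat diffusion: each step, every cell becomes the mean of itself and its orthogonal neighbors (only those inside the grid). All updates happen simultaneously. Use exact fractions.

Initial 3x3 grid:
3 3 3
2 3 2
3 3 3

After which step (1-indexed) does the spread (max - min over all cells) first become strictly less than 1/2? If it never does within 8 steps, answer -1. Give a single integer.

Answer: 1

Derivation:
Step 1: max=3, min=13/5, spread=2/5
  -> spread < 1/2 first at step 1
Step 2: max=141/50, min=641/240, spread=179/1200
Step 3: max=628/225, min=8177/3000, spread=589/9000
Step 4: max=498919/180000, min=2370449/864000, spread=121811/4320000
Step 5: max=2238577/810000, min=29708393/10800000, spread=417901/32400000
Step 6: max=1788936871/648000000, min=8568630641/3110400000, spread=91331699/15552000000
Step 7: max=8044744993/2916000000, min=107157345737/38880000000, spread=317762509/116640000000
Step 8: max=6434467991239/2332800000000, min=30871313113169/11197440000000, spread=70666223891/55987200000000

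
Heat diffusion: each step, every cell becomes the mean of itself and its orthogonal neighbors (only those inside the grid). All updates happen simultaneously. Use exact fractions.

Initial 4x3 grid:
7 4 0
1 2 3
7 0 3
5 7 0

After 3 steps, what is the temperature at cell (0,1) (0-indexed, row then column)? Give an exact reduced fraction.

Answer: 44341/14400

Derivation:
Step 1: cell (0,1) = 13/4
Step 2: cell (0,1) = 139/48
Step 3: cell (0,1) = 44341/14400
Full grid after step 3:
  485/144 44341/14400 1063/432
  4403/1200 16799/6000 574/225
  13219/3600 2543/750 559/225
  4579/1080 12269/3600 3379/1080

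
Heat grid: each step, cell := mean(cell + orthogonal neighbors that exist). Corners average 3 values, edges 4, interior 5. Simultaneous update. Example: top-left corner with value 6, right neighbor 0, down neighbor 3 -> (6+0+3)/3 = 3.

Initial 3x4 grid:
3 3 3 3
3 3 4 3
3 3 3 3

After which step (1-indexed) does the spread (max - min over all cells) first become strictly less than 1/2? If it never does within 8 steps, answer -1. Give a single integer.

Step 1: max=13/4, min=3, spread=1/4
  -> spread < 1/2 first at step 1
Step 2: max=323/100, min=3, spread=23/100
Step 3: max=15211/4800, min=1213/400, spread=131/960
Step 4: max=136151/43200, min=21991/7200, spread=841/8640
Step 5: max=54382051/17280000, min=4413373/1440000, spread=56863/691200
Step 6: max=488094341/155520000, min=39869543/12960000, spread=386393/6220800
Step 7: max=195017723131/62208000000, min=15972358813/5184000000, spread=26795339/497664000
Step 8: max=11681255714129/3732480000000, min=960206149667/311040000000, spread=254051069/5971968000

Answer: 1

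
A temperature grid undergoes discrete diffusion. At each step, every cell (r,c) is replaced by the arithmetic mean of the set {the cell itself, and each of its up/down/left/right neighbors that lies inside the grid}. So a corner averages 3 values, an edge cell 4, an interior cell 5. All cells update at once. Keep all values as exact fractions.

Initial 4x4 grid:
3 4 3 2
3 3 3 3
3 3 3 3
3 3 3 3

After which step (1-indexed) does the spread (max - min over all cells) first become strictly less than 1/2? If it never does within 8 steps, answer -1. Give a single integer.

Step 1: max=10/3, min=8/3, spread=2/3
Step 2: max=767/240, min=101/36, spread=281/720
  -> spread < 1/2 first at step 2
Step 3: max=6857/2160, min=311/108, spread=637/2160
Step 4: max=202907/64800, min=47353/16200, spread=2699/12960
Step 5: max=6044081/1944000, min=1432441/486000, spread=314317/1944000
Step 6: max=180101699/58320000, min=115188713/38880000, spread=14637259/116640000
Step 7: max=5378357297/1749600000, min=17344108657/5832000000, spread=1751246999/17496000000
Step 8: max=160737777707/52488000000, min=173881187143/58320000000, spread=42447092783/524880000000

Answer: 2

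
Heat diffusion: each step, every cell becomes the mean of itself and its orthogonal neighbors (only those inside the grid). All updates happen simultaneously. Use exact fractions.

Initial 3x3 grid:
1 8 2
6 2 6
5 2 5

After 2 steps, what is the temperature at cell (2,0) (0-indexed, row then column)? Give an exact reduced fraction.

Step 1: cell (2,0) = 13/3
Step 2: cell (2,0) = 34/9
Full grid after step 2:
  47/12 1103/240 37/9
  529/120 94/25 1093/240
  34/9 509/120 139/36

Answer: 34/9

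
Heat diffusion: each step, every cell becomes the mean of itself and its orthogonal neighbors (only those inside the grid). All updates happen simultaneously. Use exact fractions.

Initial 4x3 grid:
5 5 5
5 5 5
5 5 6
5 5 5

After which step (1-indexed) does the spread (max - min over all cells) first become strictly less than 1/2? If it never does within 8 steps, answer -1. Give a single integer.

Step 1: max=16/3, min=5, spread=1/3
  -> spread < 1/2 first at step 1
Step 2: max=631/120, min=5, spread=31/120
Step 3: max=5611/1080, min=5, spread=211/1080
Step 4: max=556897/108000, min=9047/1800, spread=14077/108000
Step 5: max=5000407/972000, min=543683/108000, spread=5363/48600
Step 6: max=149540809/29160000, min=302869/60000, spread=93859/1166400
Step 7: max=8958274481/1749600000, min=491336467/97200000, spread=4568723/69984000
Step 8: max=536660435629/104976000000, min=14761618889/2916000000, spread=8387449/167961600

Answer: 1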